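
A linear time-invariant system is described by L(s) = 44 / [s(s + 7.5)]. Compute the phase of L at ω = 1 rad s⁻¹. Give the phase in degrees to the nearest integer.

-98°

∠(j1 + 7.5) = arctan(1/7.5) = 7.59°
∠(j1) = 90.00°
∠L(j1) = − (7.59° + 90.00°) = -97.59°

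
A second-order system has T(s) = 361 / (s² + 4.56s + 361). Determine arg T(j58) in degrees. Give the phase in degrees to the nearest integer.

∠[(j58)² + 4.56(j58) + 361] = ∠[-3003 + j264.48] = 174.97°
∠T(j58) = −174.97° = -174.97°

-175°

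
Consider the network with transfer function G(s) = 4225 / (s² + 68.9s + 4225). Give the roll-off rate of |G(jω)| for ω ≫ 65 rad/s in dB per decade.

-40 dB/decade

With 0 zeros and 2 poles, the high-frequency asymptotic slope is 20 × (0 − 2) = -40 dB/decade.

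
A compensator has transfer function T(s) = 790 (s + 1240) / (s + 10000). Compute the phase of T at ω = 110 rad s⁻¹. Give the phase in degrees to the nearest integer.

4°

∠(j110 + 1240) = arctan(110/1240) = 5.07°
∠(j110 + 10000) = arctan(110/10000) = 0.63°
∠T(j110) = 5.07° − 0.63° = 4.44°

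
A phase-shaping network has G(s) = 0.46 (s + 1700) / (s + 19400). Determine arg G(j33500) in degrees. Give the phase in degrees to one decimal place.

∠(j33500 + 1700) = arctan(33500/1700) = 87.09°
∠(j33500 + 19400) = arctan(33500/19400) = 59.92°
∠G(j33500) = 87.09° − 59.92° = 27.17°

27.2°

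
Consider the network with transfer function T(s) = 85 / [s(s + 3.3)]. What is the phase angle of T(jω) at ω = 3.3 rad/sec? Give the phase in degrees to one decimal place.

-135.0°

∠(j3.3 + 3.3) = arctan(3.3/3.3) = 45.00°
∠(j3.3) = 90.00°
∠T(j3.3) = − (45.00° + 90.00°) = -135.00°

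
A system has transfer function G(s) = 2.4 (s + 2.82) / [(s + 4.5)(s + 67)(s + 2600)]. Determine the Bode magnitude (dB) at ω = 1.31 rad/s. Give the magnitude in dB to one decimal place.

-100.8 dB

|j1.31 + 2.82| = √(1.31² + 2.82²) = 3.109
|j1.31 + 4.5| = √(1.31² + 4.5²) = 4.687
|j1.31 + 67| = √(1.31² + 67²) = 67.01
|j1.31 + 2600| = √(1.31² + 2600²) = 2600
|G(j1.31)| = 2.4 × 3.109 / (4.687 × 67.01 × 2600) = 9.1387e-06
20 log₁₀(9.1387e-06) = -100.78 dB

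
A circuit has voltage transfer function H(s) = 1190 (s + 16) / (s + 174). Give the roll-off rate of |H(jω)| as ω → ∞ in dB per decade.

0 dB/decade

With 1 zero and 1 pole, the high-frequency asymptotic slope is 20 × (1 − 1) = 0 dB/decade.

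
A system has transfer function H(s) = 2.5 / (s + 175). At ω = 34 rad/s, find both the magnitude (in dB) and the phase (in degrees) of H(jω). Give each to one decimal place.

|H| = -37.1 dB, ∠H = -11.0 deg

|j34 + 175| = √(34² + 175²) = 178.3
|H(j34)| = 2.5 / 178.3 = 0.014023
20 log₁₀(0.014023) = -37.06 dB
∠(j34 + 175) = arctan(34/175) = 10.99°
∠H(j34) = −10.99° = -10.99°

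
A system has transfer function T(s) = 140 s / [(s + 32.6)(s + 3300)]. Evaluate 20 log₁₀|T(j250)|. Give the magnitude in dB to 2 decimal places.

|j250| = 250
|j250 + 32.6| = √(250² + 32.6²) = 252.1
|j250 + 3300| = √(250² + 3300²) = 3309
|T(j250)| = 140 × 250 / (252.1 × 3309) = 0.041948
20 log₁₀(0.041948) = -27.546 dB

-27.55 dB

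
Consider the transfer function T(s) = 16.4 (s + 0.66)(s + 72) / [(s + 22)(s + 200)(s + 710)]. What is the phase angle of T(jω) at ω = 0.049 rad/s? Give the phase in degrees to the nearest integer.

∠(j0.049 + 0.66) = arctan(0.049/0.66) = 4.25°
∠(j0.049 + 72) = arctan(0.049/72) = 0.04°
∠(j0.049 + 22) = arctan(0.049/22) = 0.13°
∠(j0.049 + 200) = arctan(0.049/200) = 0.01°
∠(j0.049 + 710) = arctan(0.049/710) = 0.00°
∠T(j0.049) = 4.25° + 0.04° − (0.13° + 0.01° + 0.00°) = 4.14°

4 deg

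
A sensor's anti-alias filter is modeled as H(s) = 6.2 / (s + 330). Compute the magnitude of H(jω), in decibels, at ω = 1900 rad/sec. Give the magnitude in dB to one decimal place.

-49.9 dB

|j1900 + 330| = √(1900² + 330²) = 1928
|H(j1900)| = 6.2 / 1928 = 0.003215
20 log₁₀(0.003215) = -49.86 dB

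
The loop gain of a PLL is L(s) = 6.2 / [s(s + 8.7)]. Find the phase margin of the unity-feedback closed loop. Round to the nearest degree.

85°

Gain crossover: |L(jω)| = 1 at ω ≈ 0.71 rad/s.
∠L(j0.71) = −90° − arctan(0.71/8.7) ≈ -94.67°
PM = 180° + (-94.67°) = 85.33°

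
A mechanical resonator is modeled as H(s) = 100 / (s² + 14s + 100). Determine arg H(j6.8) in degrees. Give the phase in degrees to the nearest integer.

-61°

∠[(j6.8)² + 14(j6.8) + 100] = ∠[53.76 + j95.2] = 60.55°
∠H(j6.8) = −60.55° = -60.55°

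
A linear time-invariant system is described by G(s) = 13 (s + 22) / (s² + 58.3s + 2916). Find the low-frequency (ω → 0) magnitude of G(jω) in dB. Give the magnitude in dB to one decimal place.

G(0) = 13 × 22 / 2916 = 0.09808
20 log₁₀(0.09808) = -20.17 dB

-20.2 dB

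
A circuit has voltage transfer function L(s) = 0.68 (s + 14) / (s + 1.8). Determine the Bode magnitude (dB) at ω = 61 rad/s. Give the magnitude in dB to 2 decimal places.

|j61 + 14| = √(61² + 14²) = 62.59
|j61 + 1.8| = √(61² + 1.8²) = 61.03
|L(j61)| = 0.68 × 62.59 / 61.03 = 0.69738
20 log₁₀(0.69738) = -3.131 dB

-3.13 dB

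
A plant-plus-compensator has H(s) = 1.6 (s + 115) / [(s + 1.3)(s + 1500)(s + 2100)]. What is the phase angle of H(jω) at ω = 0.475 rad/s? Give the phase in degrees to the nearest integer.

∠(j0.475 + 115) = arctan(0.475/115) = 0.24°
∠(j0.475 + 1.3) = arctan(0.475/1.3) = 20.07°
∠(j0.475 + 1500) = arctan(0.475/1500) = 0.02°
∠(j0.475 + 2100) = arctan(0.475/2100) = 0.01°
∠H(j0.475) = 0.24° − (20.07° + 0.02° + 0.01°) = -19.87°

-20°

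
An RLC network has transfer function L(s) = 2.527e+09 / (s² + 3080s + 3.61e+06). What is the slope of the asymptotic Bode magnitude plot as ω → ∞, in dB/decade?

-40 dB/decade

With 0 zeros and 2 poles, the high-frequency asymptotic slope is 20 × (0 − 2) = -40 dB/decade.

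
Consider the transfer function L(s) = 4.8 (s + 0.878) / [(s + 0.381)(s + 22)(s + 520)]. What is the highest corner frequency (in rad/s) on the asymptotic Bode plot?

Break frequencies occur at each pole and zero magnitude: 0.381 rad/s, 0.878 rad/s, 22 rad/s, 520 rad/s.
The highest is 520 rad/s.

520 rad/s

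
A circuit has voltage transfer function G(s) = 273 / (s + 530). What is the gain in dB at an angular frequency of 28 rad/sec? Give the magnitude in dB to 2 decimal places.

-5.77 dB

|j28 + 530| = √(28² + 530²) = 530.7
|G(j28)| = 273 / 530.7 = 0.51438
20 log₁₀(0.51438) = -5.774 dB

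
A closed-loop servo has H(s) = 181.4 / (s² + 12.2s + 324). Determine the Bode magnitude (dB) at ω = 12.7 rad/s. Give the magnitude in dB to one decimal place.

-1.9 dB

|(j12.7)² + 12.2(j12.7) + 324| = |162.71 + j154.94| = 224.7
|H(j12.7)| = 181.4 / 224.7 = 0.80737
20 log₁₀(0.80737) = -1.86 dB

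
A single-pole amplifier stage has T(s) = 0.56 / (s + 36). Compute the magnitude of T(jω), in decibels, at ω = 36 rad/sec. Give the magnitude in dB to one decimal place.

-39.2 dB

|j36 + 36| = √(36² + 36²) = 50.91
|T(j36)| = 0.56 / 50.91 = 0.010999
20 log₁₀(0.010999) = -39.17 dB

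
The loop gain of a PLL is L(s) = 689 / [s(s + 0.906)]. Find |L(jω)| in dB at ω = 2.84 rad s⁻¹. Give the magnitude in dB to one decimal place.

38.2 dB

|j2.84 + 0.906| = √(2.84² + 0.906²) = 2.981
|j2.84| = 2.84
|L(j2.84)| = 689 / (2.981 × 2.84) = 81.384
20 log₁₀(81.384) = 38.21 dB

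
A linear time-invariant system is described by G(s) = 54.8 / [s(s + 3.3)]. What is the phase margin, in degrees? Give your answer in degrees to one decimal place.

25.1°

Gain crossover: |G(jω)| = 1 at ω ≈ 7.04 rad/s.
∠G(j7.04) = −90° − arctan(7.04/3.3) ≈ -154.90°
PM = 180° + (-154.90°) = 25.10°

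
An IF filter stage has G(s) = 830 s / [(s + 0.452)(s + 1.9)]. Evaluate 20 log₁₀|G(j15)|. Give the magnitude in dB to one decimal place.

34.8 dB

|j15| = 15
|j15 + 0.452| = √(15² + 0.452²) = 15.01
|j15 + 1.9| = √(15² + 1.9²) = 15.12
|G(j15)| = 830 × 15 / (15.01 × 15.12) = 54.87
20 log₁₀(54.87) = 34.79 dB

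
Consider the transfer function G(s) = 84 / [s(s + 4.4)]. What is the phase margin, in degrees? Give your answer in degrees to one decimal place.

27.0°

Gain crossover: |G(jω)| = 1 at ω ≈ 8.65 rad/sec.
∠G(j8.65) = −90° − arctan(8.65/4.4) ≈ -153.05°
PM = 180° + (-153.05°) = 26.95°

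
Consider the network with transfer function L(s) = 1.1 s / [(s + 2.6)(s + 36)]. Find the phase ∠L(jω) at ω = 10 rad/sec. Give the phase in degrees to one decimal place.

∠(j10) = 90.00°
∠(j10 + 2.6) = arctan(10/2.6) = 75.43°
∠(j10 + 36) = arctan(10/36) = 15.52°
∠L(j10) = 90.00° − (75.43° + 15.52°) = -0.95°

-0.9°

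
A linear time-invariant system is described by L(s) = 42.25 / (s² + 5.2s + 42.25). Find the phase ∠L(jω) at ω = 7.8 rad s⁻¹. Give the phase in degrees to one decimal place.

-114.6°

∠[(j7.8)² + 5.2(j7.8) + 42.25] = ∠[-18.59 + j40.56] = 114.62°
∠L(j7.8) = −114.62° = -114.62°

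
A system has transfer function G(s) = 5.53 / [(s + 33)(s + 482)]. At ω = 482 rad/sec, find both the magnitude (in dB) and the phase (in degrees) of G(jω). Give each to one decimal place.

|G| = -95.5 dB, ∠G = -131.1°

|j482 + 33| = √(482² + 33²) = 483.1
|j482 + 482| = √(482² + 482²) = 681.7
|G(j482)| = 5.53 / (483.1 × 681.7) = 1.6792e-05
20 log₁₀(1.6792e-05) = -95.50 dB
∠(j482 + 33) = arctan(482/33) = 86.08°
∠(j482 + 482) = arctan(482/482) = 45.00°
∠G(j482) = − (86.08° + 45.00°) = -131.08°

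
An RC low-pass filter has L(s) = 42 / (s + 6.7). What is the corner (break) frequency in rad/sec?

6.7 rad/sec

The single real pole at s = −6.7 gives a corner at ω = 6.7 rad/sec.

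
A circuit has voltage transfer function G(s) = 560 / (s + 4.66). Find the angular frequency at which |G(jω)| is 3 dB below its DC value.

4.66 rad/s

For a single-pole low-pass, the −3 dB point is at the pole: ω = 4.66 rad/s.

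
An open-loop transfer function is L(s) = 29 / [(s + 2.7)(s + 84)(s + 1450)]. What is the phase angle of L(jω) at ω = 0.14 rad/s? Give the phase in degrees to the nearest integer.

-3°

∠(j0.14 + 2.7) = arctan(0.14/2.7) = 2.97°
∠(j0.14 + 84) = arctan(0.14/84) = 0.10°
∠(j0.14 + 1450) = arctan(0.14/1450) = 0.01°
∠L(j0.14) = − (2.97° + 0.10° + 0.01°) = -3.07°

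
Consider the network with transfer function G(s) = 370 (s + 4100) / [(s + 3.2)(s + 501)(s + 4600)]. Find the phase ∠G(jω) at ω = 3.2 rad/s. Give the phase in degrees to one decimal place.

∠(j3.2 + 4100) = arctan(3.2/4100) = 0.04°
∠(j3.2 + 3.2) = arctan(3.2/3.2) = 45.00°
∠(j3.2 + 501) = arctan(3.2/501) = 0.37°
∠(j3.2 + 4600) = arctan(3.2/4600) = 0.04°
∠G(j3.2) = 0.04° − (45.00° + 0.37° + 0.04°) = -45.36°

-45.4 deg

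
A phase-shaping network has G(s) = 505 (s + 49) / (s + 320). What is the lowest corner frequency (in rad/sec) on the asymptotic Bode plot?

Break frequencies occur at each pole and zero magnitude: 49 rad/sec, 320 rad/sec.
The lowest is 49 rad/sec.

49 rad/sec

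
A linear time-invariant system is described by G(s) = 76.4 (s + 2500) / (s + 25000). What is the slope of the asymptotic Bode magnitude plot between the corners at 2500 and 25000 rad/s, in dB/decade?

20 dB/decade

In this band the factors already past their corner are: zero at 2500; net slope = 20 dB/decade.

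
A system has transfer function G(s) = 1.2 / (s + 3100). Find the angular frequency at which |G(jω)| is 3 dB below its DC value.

3100 rad/sec

For a single-pole low-pass, the −3 dB point is at the pole: ω = 3100 rad/sec.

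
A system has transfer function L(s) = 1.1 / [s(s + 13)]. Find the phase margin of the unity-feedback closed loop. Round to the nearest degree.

90°

Gain crossover: |L(jω)| = 1 at ω ≈ 0.0846 rad/sec.
∠L(j0.0846) = −90° − arctan(0.0846/13) ≈ -90.37°
PM = 180° + (-90.37°) = 89.63°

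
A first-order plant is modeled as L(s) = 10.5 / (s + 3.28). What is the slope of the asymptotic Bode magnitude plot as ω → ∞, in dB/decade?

-20 dB/decade

With 0 zeros and 1 pole, the high-frequency asymptotic slope is 20 × (0 − 1) = -20 dB/decade.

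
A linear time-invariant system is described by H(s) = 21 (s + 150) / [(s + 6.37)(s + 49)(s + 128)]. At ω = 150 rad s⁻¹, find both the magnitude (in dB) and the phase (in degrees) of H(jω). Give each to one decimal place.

|H| = -60.4 dB, ∠H = -164.0°

|j150 + 150| = √(150² + 150²) = 212.1
|j150 + 6.37| = √(150² + 6.37²) = 150.1
|j150 + 49| = √(150² + 49²) = 157.8
|j150 + 128| = √(150² + 128²) = 197.2
|H(j150)| = 21 × 212.1 / (150.1 × 157.8 × 197.2) = 0.00095356
20 log₁₀(0.00095356) = -60.41 dB
∠(j150 + 150) = arctan(150/150) = 45.00°
∠(j150 + 6.37) = arctan(150/6.37) = 87.57°
∠(j150 + 49) = arctan(150/49) = 71.91°
∠(j150 + 128) = arctan(150/128) = 49.52°
∠H(j150) = 45.00° − (87.57° + 71.91° + 49.52°) = -164.00°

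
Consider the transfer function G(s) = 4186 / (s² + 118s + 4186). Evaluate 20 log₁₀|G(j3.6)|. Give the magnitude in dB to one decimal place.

-0.0 dB

|(j3.6)² + 118(j3.6) + 4186| = |4173 + j424.8| = 4195
|G(j3.6)| = 4186 / 4195 = 0.99795
20 log₁₀(0.99795) = -0.02 dB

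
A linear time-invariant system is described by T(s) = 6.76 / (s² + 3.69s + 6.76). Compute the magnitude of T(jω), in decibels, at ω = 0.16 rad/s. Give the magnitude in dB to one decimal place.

|(j0.16)² + 3.69(j0.16) + 6.76| = |6.7344 + j0.5904| = 6.76
|T(j0.16)| = 6.76 / 6.76 = 0.99997
20 log₁₀(0.99997) = -0.00 dB

-0.0 dB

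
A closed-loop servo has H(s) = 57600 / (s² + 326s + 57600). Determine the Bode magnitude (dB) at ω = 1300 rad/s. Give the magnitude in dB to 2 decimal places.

-29.33 dB

|(j1300)² + 326(j1300) + 57600| = |-1.6324e+06 + j4.238e+05| = 1.687e+06
|H(j1300)| = 57600 / 1.687e+06 = 0.034153
20 log₁₀(0.034153) = -29.331 dB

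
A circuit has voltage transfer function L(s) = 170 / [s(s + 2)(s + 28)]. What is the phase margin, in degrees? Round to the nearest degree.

Gain crossover: |L(jω)| = 1 at ω ≈ 2.09 rad/s.
∠L(j2.09) = −90° − arctan(2.09/2) − arctan(2.09/28) ≈ -140.56°
PM = 180° + (-140.56°) = 39.44°

39 deg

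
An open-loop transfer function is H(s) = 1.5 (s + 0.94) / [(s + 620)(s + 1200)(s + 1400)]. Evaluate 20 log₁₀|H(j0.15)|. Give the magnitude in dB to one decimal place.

|j0.15 + 0.94| = √(0.15² + 0.94²) = 0.9519
|j0.15 + 620| = √(0.15² + 620²) = 620
|j0.15 + 1200| = √(0.15² + 1200²) = 1200
|j0.15 + 1400| = √(0.15² + 1400²) = 1400
|H(j0.15)| = 1.5 × 0.9519 / (620 × 1200 × 1400) = 1.3708e-09
20 log₁₀(1.3708e-09) = -177.26 dB

-177.3 dB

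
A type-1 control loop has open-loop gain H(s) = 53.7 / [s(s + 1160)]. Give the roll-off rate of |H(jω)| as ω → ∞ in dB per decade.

With 0 zeros and 2 poles, the high-frequency asymptotic slope is 20 × (0 − 2) = -40 dB/decade.

-40 dB/decade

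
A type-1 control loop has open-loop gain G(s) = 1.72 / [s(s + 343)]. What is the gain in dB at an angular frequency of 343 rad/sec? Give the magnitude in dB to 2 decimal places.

-99.71 dB

|j343 + 343| = √(343² + 343²) = 485.1
|j343| = 343
|G(j343)| = 1.72 / (485.1 × 343) = 1.0338e-05
20 log₁₀(1.0338e-05) = -99.711 dB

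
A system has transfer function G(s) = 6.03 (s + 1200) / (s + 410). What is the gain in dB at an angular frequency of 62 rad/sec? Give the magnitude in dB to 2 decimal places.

24.85 dB

|j62 + 1200| = √(62² + 1200²) = 1202
|j62 + 410| = √(62² + 410²) = 414.7
|G(j62)| = 6.03 × 1202 / 414.7 = 17.474
20 log₁₀(17.474) = 24.848 dB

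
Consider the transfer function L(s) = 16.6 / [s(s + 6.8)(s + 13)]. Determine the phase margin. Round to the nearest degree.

88°

Gain crossover: |L(jω)| = 1 at ω ≈ 0.188 rad/sec.
∠L(j0.188) = −90° − arctan(0.188/6.8) − arctan(0.188/13) ≈ -92.41°
PM = 180° + (-92.41°) = 87.59°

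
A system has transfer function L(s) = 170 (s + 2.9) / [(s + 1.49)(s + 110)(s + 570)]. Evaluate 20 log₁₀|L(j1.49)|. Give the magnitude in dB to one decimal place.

-47.5 dB

|j1.49 + 2.9| = √(1.49² + 2.9²) = 3.26
|j1.49 + 1.49| = √(1.49² + 1.49²) = 2.107
|j1.49 + 110| = √(1.49² + 110²) = 110
|j1.49 + 570| = √(1.49² + 570²) = 570
|L(j1.49)| = 170 × 3.26 / (2.107 × 110 × 570) = 0.0041948
20 log₁₀(0.0041948) = -47.55 dB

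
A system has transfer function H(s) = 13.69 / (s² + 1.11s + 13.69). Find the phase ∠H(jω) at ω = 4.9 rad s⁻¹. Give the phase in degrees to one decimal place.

-152.2°

∠[(j4.9)² + 1.11(j4.9) + 13.69] = ∠[-10.32 + j5.439] = 152.21°
∠H(j4.9) = −152.21° = -152.21°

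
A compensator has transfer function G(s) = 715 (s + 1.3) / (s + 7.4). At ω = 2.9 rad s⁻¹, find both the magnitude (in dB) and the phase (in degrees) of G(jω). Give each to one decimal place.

|j2.9 + 1.3| = √(2.9² + 1.3²) = 3.178
|j2.9 + 7.4| = √(2.9² + 7.4²) = 7.948
|G(j2.9)| = 715 × 3.178 / 7.948 = 285.9
20 log₁₀(285.9) = 49.12 dB
∠(j2.9 + 1.3) = arctan(2.9/1.3) = 65.85°
∠(j2.9 + 7.4) = arctan(2.9/7.4) = 21.40°
∠G(j2.9) = 65.85° − 21.40° = 44.45°

|G| = 49.1 dB, ∠G = 44.5°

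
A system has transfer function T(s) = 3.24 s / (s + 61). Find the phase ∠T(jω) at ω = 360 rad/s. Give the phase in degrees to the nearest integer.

10°

∠(j360) = 90.00°
∠(j360 + 61) = arctan(360/61) = 80.38°
∠T(j360) = 90.00° − 80.38° = 9.62°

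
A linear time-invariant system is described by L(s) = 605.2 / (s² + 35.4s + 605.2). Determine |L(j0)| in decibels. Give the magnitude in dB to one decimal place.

L(0) = 605.2 / 605.2 = 1
20 log₁₀(1) = 0.00 dB

0.0 dB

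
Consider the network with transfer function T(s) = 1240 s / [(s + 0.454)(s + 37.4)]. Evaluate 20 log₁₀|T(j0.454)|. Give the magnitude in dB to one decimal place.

|j0.454| = 0.454
|j0.454 + 0.454| = √(0.454² + 0.454²) = 0.6421
|j0.454 + 37.4| = √(0.454² + 37.4²) = 37.4
|T(j0.454)| = 1240 × 0.454 / (0.6421 × 37.4) = 23.442
20 log₁₀(23.442) = 27.40 dB

27.4 dB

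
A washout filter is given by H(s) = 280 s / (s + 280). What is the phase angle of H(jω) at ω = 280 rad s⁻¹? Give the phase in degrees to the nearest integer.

∠(j280) = 90.00°
∠(j280 + 280) = arctan(280/280) = 45.00°
∠H(j280) = 90.00° − 45.00° = 45.00°

45 deg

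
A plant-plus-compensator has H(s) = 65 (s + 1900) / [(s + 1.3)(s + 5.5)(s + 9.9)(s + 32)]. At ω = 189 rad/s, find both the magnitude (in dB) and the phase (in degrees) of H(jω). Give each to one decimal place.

|H| = -80.4 dB, ∠H = -339.7°

|j189 + 1900| = √(189² + 1900²) = 1909
|j189 + 1.3| = √(189² + 1.3²) = 189
|j189 + 5.5| = √(189² + 5.5²) = 189.1
|j189 + 9.9| = √(189² + 9.9²) = 189.3
|j189 + 32| = √(189² + 32²) = 191.7
|H(j189)| = 65 × 1909 / (189 × 189.1 × 189.3 × 191.7) = 9.5726e-05
20 log₁₀(9.5726e-05) = -80.38 dB
∠(j189 + 1900) = arctan(189/1900) = 5.68°
∠(j189 + 1.3) = arctan(189/1.3) = 89.61°
∠(j189 + 5.5) = arctan(189/5.5) = 88.33°
∠(j189 + 9.9) = arctan(189/9.9) = 87.00°
∠(j189 + 32) = arctan(189/32) = 80.39°
∠H(j189) = 5.68° − (89.61° + 88.33° + 87.00° + 80.39°) = -339.65°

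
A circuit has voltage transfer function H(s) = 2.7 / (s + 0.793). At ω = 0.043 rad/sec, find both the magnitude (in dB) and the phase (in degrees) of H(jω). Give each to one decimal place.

|j0.043 + 0.793| = √(0.043² + 0.793²) = 0.7942
|H(j0.043)| = 2.7 / 0.7942 = 3.3998
20 log₁₀(3.3998) = 10.63 dB
∠(j0.043 + 0.793) = arctan(0.043/0.793) = 3.10°
∠H(j0.043) = −3.10° = -3.10°

|H| = 10.6 dB, ∠H = -3.1°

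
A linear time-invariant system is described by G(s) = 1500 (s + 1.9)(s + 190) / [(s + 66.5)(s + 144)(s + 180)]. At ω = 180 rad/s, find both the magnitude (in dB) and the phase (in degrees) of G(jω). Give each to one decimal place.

|G| = 16.0 dB, ∠G = -33.2°

|j180 + 1.9| = √(180² + 1.9²) = 180
|j180 + 190| = √(180² + 190²) = 261.7
|j180 + 66.5| = √(180² + 66.5²) = 191.9
|j180 + 144| = √(180² + 144²) = 230.5
|j180 + 180| = √(180² + 180²) = 254.6
|G(j180)| = 1500 × 180 × 261.7 / (191.9 × 230.5 × 254.6) = 6.2762
20 log₁₀(6.2762) = 15.95 dB
∠(j180 + 1.9) = arctan(180/1.9) = 89.40°
∠(j180 + 190) = arctan(180/190) = 43.45°
∠(j180 + 66.5) = arctan(180/66.5) = 69.72°
∠(j180 + 144) = arctan(180/144) = 51.34°
∠(j180 + 180) = arctan(180/180) = 45.00°
∠G(j180) = 89.40° + 43.45° − (69.72° + 51.34° + 45.00°) = -33.22°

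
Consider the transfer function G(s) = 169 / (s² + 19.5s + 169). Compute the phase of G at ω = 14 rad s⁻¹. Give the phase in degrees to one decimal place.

-95.6°

∠[(j14)² + 19.5(j14) + 169] = ∠[-27 + j273] = 95.65°
∠G(j14) = −95.65° = -95.65°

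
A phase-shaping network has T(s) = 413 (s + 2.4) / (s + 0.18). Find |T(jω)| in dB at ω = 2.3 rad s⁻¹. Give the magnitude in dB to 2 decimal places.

55.49 dB

|j2.3 + 2.4| = √(2.3² + 2.4²) = 3.324
|j2.3 + 0.18| = √(2.3² + 0.18²) = 2.307
|T(j2.3)| = 413 × 3.324 / 2.307 = 595.08
20 log₁₀(595.08) = 55.492 dB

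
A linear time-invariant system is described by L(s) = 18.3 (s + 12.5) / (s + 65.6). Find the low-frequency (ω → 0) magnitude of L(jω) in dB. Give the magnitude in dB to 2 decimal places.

10.85 dB

L(0) = 18.3 × 12.5 / 65.6 = 3.487
20 log₁₀(3.487) = 10.849 dB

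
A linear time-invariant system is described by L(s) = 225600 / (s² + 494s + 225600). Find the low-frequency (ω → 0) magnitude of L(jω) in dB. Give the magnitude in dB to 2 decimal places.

0.00 dB

L(0) = 225600 / 225600 = 1
20 log₁₀(1) = 0.000 dB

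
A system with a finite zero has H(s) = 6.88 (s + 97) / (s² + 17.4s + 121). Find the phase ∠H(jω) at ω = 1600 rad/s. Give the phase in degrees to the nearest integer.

∠(j1600 + 97) = arctan(1600/97) = 86.53°
∠[(j1600)² + 17.4(j1600) + 121] = ∠[-2.5599e+06 + j27840] = 179.38°
∠H(j1600) = 86.53° − 179.38° = -92.85°

-93°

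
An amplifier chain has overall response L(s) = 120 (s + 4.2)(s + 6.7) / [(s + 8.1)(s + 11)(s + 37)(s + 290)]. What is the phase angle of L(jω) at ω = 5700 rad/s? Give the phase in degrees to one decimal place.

∠(j5700 + 4.2) = arctan(5700/4.2) = 89.96°
∠(j5700 + 6.7) = arctan(5700/6.7) = 89.93°
∠(j5700 + 8.1) = arctan(5700/8.1) = 89.92°
∠(j5700 + 11) = arctan(5700/11) = 89.89°
∠(j5700 + 37) = arctan(5700/37) = 89.63°
∠(j5700 + 290) = arctan(5700/290) = 87.09°
∠L(j5700) = 89.96° + 89.93° − (89.92° + 89.89° + 89.63° + 87.09°) = -176.63°

-176.6°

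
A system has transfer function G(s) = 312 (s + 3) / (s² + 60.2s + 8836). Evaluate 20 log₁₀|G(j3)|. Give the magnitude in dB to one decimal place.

-16.5 dB

|j3 + 3| = √(3² + 3²) = 4.243
|(j3)² + 60.2(j3) + 8836| = |8827 + j180.6| = 8829
|G(j3)| = 312 × 4.243 / 8829 = 0.14993
20 log₁₀(0.14993) = -16.48 dB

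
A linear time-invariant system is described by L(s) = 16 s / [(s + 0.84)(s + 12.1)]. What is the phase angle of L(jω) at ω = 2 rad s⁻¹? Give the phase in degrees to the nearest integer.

13°

∠(j2) = 90.00°
∠(j2 + 0.84) = arctan(2/0.84) = 67.22°
∠(j2 + 12.1) = arctan(2/12.1) = 9.39°
∠L(j2) = 90.00° − (67.22° + 9.39°) = 13.40°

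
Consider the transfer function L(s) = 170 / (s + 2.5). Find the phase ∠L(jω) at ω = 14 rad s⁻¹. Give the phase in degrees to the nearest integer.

∠(j14 + 2.5) = arctan(14/2.5) = 79.88°
∠L(j14) = −79.88° = -79.88°

-80°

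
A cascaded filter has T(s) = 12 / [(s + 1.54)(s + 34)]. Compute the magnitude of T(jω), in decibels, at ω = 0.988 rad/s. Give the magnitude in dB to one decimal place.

-14.3 dB

|j0.988 + 1.54| = √(0.988² + 1.54²) = 1.83
|j0.988 + 34| = √(0.988² + 34²) = 34.01
|T(j0.988)| = 12 / (1.83 × 34.01) = 0.19282
20 log₁₀(0.19282) = -14.30 dB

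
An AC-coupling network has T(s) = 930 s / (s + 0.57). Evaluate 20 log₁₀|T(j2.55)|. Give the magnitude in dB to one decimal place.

59.2 dB

|j2.55| = 2.55
|j2.55 + 0.57| = √(2.55² + 0.57²) = 2.613
|T(j2.55)| = 930 × 2.55 / 2.613 = 907.6
20 log₁₀(907.6) = 59.16 dB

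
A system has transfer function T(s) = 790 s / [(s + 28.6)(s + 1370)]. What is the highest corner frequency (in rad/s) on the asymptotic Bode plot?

1370 rad/s

Break frequencies occur at each pole and zero magnitude: 28.6 rad/s, 1370 rad/s.
The highest is 1370 rad/s.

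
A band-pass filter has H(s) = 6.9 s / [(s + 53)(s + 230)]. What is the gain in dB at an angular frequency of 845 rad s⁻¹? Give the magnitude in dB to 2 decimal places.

-42.09 dB

|j845| = 845
|j845 + 53| = √(845² + 53²) = 846.7
|j845 + 230| = √(845² + 230²) = 875.7
|H(j845)| = 6.9 × 845 / (846.7 × 875.7) = 0.0078636
20 log₁₀(0.0078636) = -42.088 dB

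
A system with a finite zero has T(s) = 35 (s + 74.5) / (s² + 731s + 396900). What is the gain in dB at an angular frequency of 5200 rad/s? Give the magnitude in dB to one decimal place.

|j5200 + 74.5| = √(5200² + 74.5²) = 5201
|(j5200)² + 731(j5200) + 396900| = |-2.6643e+07 + j3.8012e+06| = 2.691e+07
|T(j5200)| = 35 × 5201 / 2.691e+07 = 0.0067633
20 log₁₀(0.0067633) = -43.40 dB

-43.4 dB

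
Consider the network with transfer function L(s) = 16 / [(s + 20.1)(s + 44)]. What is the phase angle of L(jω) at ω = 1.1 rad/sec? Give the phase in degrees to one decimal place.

∠(j1.1 + 20.1) = arctan(1.1/20.1) = 3.13°
∠(j1.1 + 44) = arctan(1.1/44) = 1.43°
∠L(j1.1) = − (3.13° + 1.43°) = -4.56°

-4.6 deg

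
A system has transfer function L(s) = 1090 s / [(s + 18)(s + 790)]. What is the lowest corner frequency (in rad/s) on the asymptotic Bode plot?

18 rad/s

Break frequencies occur at each pole and zero magnitude: 18 rad/s, 790 rad/s.
The lowest is 18 rad/s.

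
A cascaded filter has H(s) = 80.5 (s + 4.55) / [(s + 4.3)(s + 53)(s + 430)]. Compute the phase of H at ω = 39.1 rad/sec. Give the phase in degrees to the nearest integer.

∠(j39.1 + 4.55) = arctan(39.1/4.55) = 83.36°
∠(j39.1 + 4.3) = arctan(39.1/4.3) = 83.72°
∠(j39.1 + 53) = arctan(39.1/53) = 36.42°
∠(j39.1 + 430) = arctan(39.1/430) = 5.20°
∠H(j39.1) = 83.36° − (83.72° + 36.42° + 5.20°) = -41.97°

-42°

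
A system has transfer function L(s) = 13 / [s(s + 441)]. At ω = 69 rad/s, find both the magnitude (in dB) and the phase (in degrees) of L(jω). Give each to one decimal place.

|L| = -67.5 dB, ∠L = -98.9°

|j69 + 441| = √(69² + 441²) = 446.4
|j69| = 69
|L(j69)| = 13 / (446.4 × 69) = 0.00042209
20 log₁₀(0.00042209) = -67.49 dB
∠(j69 + 441) = arctan(69/441) = 8.89°
∠(j69) = 90.00°
∠L(j69) = − (8.89° + 90.00°) = -98.89°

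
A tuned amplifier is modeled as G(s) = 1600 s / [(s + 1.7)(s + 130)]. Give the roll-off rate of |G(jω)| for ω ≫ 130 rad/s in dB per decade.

With 1 zero and 2 poles, the high-frequency asymptotic slope is 20 × (1 − 2) = -20 dB/decade.

-20 dB/decade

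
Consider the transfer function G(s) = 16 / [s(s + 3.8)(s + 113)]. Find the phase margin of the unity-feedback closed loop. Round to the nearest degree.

89°

Gain crossover: |G(jω)| = 1 at ω ≈ 0.0373 rad/s.
∠G(j0.0373) = −90° − arctan(0.0373/3.8) − arctan(0.0373/113) ≈ -90.58°
PM = 180° + (-90.58°) = 89.42°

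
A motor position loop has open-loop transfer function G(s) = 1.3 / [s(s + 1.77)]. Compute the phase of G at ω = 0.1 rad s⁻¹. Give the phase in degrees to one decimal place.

-93.2°

∠(j0.1 + 1.77) = arctan(0.1/1.77) = 3.23°
∠(j0.1) = 90.00°
∠G(j0.1) = − (3.23° + 90.00°) = -93.23°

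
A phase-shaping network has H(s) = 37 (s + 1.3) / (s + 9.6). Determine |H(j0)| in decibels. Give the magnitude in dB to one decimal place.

14.0 dB

H(0) = 37 × 1.3 / 9.6 = 5.0104
20 log₁₀(5.0104) = 14.00 dB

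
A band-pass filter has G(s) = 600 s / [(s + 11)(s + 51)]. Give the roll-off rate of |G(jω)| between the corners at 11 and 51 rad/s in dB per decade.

In this band the factors already past their corner are: 1 differentiator zero, pole at 11; net slope = 0 dB/decade.

0 dB/decade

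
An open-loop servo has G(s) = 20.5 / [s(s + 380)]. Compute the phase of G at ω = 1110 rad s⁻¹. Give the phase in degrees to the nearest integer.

∠(j1110 + 380) = arctan(1110/380) = 71.10°
∠(j1110) = 90.00°
∠G(j1110) = − (71.10° + 90.00°) = -161.10°

-161°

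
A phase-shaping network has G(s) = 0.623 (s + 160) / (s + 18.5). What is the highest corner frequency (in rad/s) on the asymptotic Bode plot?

Break frequencies occur at each pole and zero magnitude: 18.5 rad/s, 160 rad/s.
The highest is 160 rad/s.

160 rad/s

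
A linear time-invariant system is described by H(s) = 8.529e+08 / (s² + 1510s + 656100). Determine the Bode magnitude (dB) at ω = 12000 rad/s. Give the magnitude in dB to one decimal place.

|(j12000)² + 1510(j12000) + 656100| = |-1.4334e+08 + j1.812e+07| = 1.445e+08
|H(j12000)| = 8.529e+08 / 1.445e+08 = 5.9031
20 log₁₀(5.9031) = 15.42 dB

15.4 dB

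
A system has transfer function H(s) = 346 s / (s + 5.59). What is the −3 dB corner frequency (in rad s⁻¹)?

5.59 rad s⁻¹

For a single-pole high-pass, the −3 dB point is at the pole: ω = 5.59 rad s⁻¹.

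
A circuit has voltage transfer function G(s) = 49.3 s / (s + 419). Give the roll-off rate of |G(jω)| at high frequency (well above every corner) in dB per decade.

0 dB/decade

With 1 zero and 1 pole, the high-frequency asymptotic slope is 20 × (1 − 1) = 0 dB/decade.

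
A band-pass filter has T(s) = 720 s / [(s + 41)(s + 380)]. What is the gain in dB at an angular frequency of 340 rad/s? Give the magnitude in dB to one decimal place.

|j340| = 340
|j340 + 41| = √(340² + 41²) = 342.5
|j340 + 380| = √(340² + 380²) = 509.9
|T(j340)| = 720 × 340 / (342.5 × 509.9) = 1.4019
20 log₁₀(1.4019) = 2.93 dB

2.9 dB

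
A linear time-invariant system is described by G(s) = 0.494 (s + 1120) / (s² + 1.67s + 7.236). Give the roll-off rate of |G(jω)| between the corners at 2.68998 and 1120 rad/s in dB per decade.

In this band the factors already past their corner are: complex pole pair at ωₙ ≈ 2.69; net slope = -40 dB/decade.

-40 dB/decade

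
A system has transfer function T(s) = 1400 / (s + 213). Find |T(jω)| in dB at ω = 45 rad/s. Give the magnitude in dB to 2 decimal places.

|j45 + 213| = √(45² + 213²) = 217.7
|T(j45)| = 1400 / 217.7 = 6.4308
20 log₁₀(6.4308) = 16.165 dB

16.17 dB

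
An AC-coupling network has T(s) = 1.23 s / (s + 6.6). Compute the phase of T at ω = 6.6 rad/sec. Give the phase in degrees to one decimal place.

∠(j6.6) = 90.00°
∠(j6.6 + 6.6) = arctan(6.6/6.6) = 45.00°
∠T(j6.6) = 90.00° − 45.00° = 45.00°

45.0°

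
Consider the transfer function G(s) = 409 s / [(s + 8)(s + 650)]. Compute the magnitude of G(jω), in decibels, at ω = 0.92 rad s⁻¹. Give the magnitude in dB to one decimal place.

-22.9 dB

|j0.92| = 0.92
|j0.92 + 8| = √(0.92² + 8²) = 8.053
|j0.92 + 650| = √(0.92² + 650²) = 650
|G(j0.92)| = 409 × 0.92 / (8.053 × 650) = 0.071888
20 log₁₀(0.071888) = -22.87 dB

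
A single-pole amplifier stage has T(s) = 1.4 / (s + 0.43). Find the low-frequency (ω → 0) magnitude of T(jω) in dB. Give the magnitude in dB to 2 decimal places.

T(0) = 1.4 / 0.43 = 3.2558
20 log₁₀(3.2558) = 10.253 dB

10.25 dB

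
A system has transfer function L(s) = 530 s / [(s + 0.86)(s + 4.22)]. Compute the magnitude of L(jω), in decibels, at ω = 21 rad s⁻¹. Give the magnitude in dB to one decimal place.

27.9 dB

|j21| = 21
|j21 + 0.86| = √(21² + 0.86²) = 21.02
|j21 + 4.22| = √(21² + 4.22²) = 21.42
|L(j21)| = 530 × 21 / (21.02 × 21.42) = 24.723
20 log₁₀(24.723) = 27.86 dB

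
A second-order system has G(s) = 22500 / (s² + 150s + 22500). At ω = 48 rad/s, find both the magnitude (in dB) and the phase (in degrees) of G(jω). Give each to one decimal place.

|(j48)² + 150(j48) + 22500| = |20196 + j7200| = 2.144e+04
|G(j48)| = 22500 / 2.144e+04 = 1.0494
20 log₁₀(1.0494) = 0.42 dB
∠[(j48)² + 150(j48) + 22500] = ∠[20196 + j7200] = 19.62°
∠G(j48) = −19.62° = -19.62°

|G| = 0.4 dB, ∠G = -19.6°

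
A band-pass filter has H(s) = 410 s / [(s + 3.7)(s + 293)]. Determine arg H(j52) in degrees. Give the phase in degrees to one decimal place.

-6.0°

∠(j52) = 90.00°
∠(j52 + 3.7) = arctan(52/3.7) = 85.93°
∠(j52 + 293) = arctan(52/293) = 10.06°
∠H(j52) = 90.00° − (85.93° + 10.06°) = -5.99°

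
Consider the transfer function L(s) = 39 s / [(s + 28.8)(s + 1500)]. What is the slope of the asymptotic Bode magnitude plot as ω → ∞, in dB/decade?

-20 dB/decade

With 1 zero and 2 poles, the high-frequency asymptotic slope is 20 × (1 − 2) = -20 dB/decade.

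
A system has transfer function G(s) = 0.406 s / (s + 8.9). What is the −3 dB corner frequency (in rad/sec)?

For a single-pole high-pass, the −3 dB point is at the pole: ω = 8.9 rad/sec.

8.9 rad/sec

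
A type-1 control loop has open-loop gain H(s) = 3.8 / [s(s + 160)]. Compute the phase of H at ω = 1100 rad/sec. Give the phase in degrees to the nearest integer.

-172 deg

∠(j1100 + 160) = arctan(1100/160) = 81.72°
∠(j1100) = 90.00°
∠H(j1100) = − (81.72° + 90.00°) = -171.72°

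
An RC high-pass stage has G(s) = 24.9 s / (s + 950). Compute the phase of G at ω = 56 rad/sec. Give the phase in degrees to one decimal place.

86.6°

∠(j56) = 90.00°
∠(j56 + 950) = arctan(56/950) = 3.37°
∠G(j56) = 90.00° − 3.37° = 86.63°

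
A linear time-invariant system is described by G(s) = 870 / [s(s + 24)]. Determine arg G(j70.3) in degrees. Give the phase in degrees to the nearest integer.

∠(j70.3 + 24) = arctan(70.3/24) = 71.15°
∠(j70.3) = 90.00°
∠G(j70.3) = − (71.15° + 90.00°) = -161.15°

-161 deg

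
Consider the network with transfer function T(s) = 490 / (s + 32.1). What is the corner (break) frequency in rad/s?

The single real pole at s = −32.1 gives a corner at ω = 32.1 rad/s.

32.1 rad/s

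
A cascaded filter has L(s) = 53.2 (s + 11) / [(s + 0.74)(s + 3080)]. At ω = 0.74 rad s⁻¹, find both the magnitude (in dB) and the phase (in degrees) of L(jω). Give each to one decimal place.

|j0.74 + 11| = √(0.74² + 11²) = 11.02
|j0.74 + 0.74| = √(0.74² + 0.74²) = 1.047
|j0.74 + 3080| = √(0.74² + 3080²) = 3080
|L(j0.74)| = 53.2 × 11.02 / (1.047 × 3080) = 0.18196
20 log₁₀(0.18196) = -14.80 dB
∠(j0.74 + 11) = arctan(0.74/11) = 3.85°
∠(j0.74 + 0.74) = arctan(0.74/0.74) = 45.00°
∠(j0.74 + 3080) = arctan(0.74/3080) = 0.01°
∠L(j0.74) = 3.85° − (45.00° + 0.01°) = -41.17°

|L| = -14.8 dB, ∠L = -41.2 deg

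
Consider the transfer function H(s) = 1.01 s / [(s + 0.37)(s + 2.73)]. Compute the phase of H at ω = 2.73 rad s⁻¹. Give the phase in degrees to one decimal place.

∠(j2.73) = 90.00°
∠(j2.73 + 0.37) = arctan(2.73/0.37) = 82.28°
∠(j2.73 + 2.73) = arctan(2.73/2.73) = 45.00°
∠H(j2.73) = 90.00° − (82.28° + 45.00°) = -37.28°

-37.3 deg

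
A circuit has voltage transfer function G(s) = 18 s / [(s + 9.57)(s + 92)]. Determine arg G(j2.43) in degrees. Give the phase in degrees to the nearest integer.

74°

∠(j2.43) = 90.00°
∠(j2.43 + 9.57) = arctan(2.43/9.57) = 14.25°
∠(j2.43 + 92) = arctan(2.43/92) = 1.51°
∠G(j2.43) = 90.00° − (14.25° + 1.51°) = 74.24°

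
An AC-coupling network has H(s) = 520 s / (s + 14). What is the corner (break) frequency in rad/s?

The single real pole at s = −14 gives a corner at ω = 14 rad/s.

14 rad/s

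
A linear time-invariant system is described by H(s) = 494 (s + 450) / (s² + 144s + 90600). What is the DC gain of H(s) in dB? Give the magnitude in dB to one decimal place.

H(0) = 494 × 450 / 90600 = 2.4536
20 log₁₀(2.4536) = 7.80 dB

7.8 dB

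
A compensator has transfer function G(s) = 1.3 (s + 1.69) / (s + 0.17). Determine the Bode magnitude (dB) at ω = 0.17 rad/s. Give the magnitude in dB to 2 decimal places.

19.26 dB

|j0.17 + 1.69| = √(0.17² + 1.69²) = 1.699
|j0.17 + 0.17| = √(0.17² + 0.17²) = 0.2404
|G(j0.17)| = 1.3 × 1.699 / 0.2404 = 9.1844
20 log₁₀(9.1844) = 19.261 dB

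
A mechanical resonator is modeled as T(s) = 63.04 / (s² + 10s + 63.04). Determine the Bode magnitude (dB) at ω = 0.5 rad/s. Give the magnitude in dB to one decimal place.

0.0 dB

|(j0.5)² + 10(j0.5) + 63.04| = |62.79 + j5| = 62.99
|T(j0.5)| = 63.04 / 62.99 = 1.0008
20 log₁₀(1.0008) = 0.01 dB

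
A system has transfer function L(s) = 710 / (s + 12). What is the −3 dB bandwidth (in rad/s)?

For a single-pole low-pass, the −3 dB point is at the pole: ω = 12 rad/s.

12 rad/s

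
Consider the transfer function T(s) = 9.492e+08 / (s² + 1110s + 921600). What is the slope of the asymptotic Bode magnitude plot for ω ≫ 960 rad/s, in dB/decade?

With 0 zeros and 2 poles, the high-frequency asymptotic slope is 20 × (0 − 2) = -40 dB/decade.

-40 dB/decade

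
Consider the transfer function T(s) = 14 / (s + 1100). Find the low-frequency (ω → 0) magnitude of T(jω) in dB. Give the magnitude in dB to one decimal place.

-37.9 dB

T(0) = 14 / 1100 = 0.012727
20 log₁₀(0.012727) = -37.91 dB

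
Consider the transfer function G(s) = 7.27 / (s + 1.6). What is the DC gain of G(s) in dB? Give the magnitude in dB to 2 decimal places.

13.15 dB

G(0) = 7.27 / 1.6 = 4.5437
20 log₁₀(4.5437) = 13.148 dB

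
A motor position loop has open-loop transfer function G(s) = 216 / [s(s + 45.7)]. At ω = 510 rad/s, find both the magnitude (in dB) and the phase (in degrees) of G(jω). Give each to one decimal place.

|j510 + 45.7| = √(510² + 45.7²) = 512
|j510| = 510
|G(j510)| = 216 / (512 × 510) = 0.00082714
20 log₁₀(0.00082714) = -61.65 dB
∠(j510 + 45.7) = arctan(510/45.7) = 84.88°
∠(j510) = 90.00°
∠G(j510) = − (84.88° + 90.00°) = -174.88°

|G| = -61.6 dB, ∠G = -174.9 deg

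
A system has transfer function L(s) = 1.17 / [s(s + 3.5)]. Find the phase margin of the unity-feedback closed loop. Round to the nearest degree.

85°

Gain crossover: |L(jω)| = 1 at ω ≈ 0.333 rad/s.
∠L(j0.333) = −90° − arctan(0.333/3.5) ≈ -95.43°
PM = 180° + (-95.43°) = 84.57°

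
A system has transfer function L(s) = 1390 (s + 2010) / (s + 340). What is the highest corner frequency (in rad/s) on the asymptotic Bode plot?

2010 rad/s

Break frequencies occur at each pole and zero magnitude: 340 rad/s, 2010 rad/s.
The highest is 2010 rad/s.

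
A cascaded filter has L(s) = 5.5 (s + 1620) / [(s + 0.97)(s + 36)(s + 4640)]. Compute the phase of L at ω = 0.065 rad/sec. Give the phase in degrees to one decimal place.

-3.9°

∠(j0.065 + 1620) = arctan(0.065/1620) = 0.00°
∠(j0.065 + 0.97) = arctan(0.065/0.97) = 3.83°
∠(j0.065 + 36) = arctan(0.065/36) = 0.10°
∠(j0.065 + 4640) = arctan(0.065/4640) = 0.00°
∠L(j0.065) = 0.00° − (3.83° + 0.10° + 0.00°) = -3.94°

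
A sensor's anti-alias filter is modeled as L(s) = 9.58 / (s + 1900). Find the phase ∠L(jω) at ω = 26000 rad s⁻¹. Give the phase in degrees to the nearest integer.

∠(j26000 + 1900) = arctan(26000/1900) = 85.82°
∠L(j26000) = −85.82° = -85.82°

-86 deg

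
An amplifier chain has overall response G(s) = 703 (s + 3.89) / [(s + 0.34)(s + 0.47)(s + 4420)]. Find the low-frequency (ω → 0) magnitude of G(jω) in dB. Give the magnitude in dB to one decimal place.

11.8 dB

G(0) = 703 × 3.89 / (0.34 × 0.47 × 4420) = 3.8717
20 log₁₀(3.8717) = 11.76 dB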